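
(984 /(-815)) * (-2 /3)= 656 /815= 0.80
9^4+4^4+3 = 6820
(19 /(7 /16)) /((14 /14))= 304 /7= 43.43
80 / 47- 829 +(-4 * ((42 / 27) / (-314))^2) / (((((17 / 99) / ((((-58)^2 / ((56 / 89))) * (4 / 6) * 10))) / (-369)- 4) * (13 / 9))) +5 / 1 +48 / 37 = -16679076194976115389280 / 20315547938897650777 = -821.00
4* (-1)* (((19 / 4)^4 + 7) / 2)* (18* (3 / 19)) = -3567051 / 1216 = -2933.43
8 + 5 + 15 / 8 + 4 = 18.88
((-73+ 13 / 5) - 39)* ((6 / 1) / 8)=-1641 / 20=-82.05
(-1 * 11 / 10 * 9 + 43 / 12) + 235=13721 / 60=228.68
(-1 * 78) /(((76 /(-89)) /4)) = 6942 /19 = 365.37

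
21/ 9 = 7/ 3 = 2.33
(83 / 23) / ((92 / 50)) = 2075 / 1058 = 1.96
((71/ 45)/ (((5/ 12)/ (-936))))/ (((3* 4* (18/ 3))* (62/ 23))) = -42458/ 2325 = -18.26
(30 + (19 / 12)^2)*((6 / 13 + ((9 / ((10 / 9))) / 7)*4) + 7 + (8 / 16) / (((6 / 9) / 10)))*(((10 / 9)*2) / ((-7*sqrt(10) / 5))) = -83448187*sqrt(10) / 825552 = -319.65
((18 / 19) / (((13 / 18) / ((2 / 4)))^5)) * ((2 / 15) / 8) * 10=177147 / 7054567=0.03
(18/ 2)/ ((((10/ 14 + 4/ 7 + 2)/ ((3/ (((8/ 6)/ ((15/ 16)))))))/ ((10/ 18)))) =4725/ 1472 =3.21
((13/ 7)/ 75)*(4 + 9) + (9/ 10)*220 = 104119/ 525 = 198.32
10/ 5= 2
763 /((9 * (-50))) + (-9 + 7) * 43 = -39463 /450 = -87.70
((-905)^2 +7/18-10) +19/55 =819015.73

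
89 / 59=1.51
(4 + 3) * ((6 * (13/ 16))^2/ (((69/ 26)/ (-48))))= -138411/ 46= -3008.93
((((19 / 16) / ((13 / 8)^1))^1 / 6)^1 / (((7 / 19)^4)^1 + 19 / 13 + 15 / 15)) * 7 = 17332693 / 50417820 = 0.34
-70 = -70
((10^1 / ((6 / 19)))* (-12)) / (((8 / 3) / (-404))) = 57570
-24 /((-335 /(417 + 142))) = 13416 /335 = 40.05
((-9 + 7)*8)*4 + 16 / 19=-1200 / 19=-63.16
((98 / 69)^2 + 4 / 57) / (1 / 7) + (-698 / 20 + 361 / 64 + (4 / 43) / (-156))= -237026687023 / 16181305920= -14.65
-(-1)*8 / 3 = 8 / 3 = 2.67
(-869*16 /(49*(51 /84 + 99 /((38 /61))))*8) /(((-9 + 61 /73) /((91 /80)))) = 1.98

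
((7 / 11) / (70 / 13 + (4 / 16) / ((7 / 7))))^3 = 48228544 / 33479650567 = 0.00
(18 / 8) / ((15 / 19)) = 57 / 20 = 2.85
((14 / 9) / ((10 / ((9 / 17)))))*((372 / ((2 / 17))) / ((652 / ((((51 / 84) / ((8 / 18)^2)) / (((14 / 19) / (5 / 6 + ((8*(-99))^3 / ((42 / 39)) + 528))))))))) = -15714077437366713 / 20446720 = -768537811.31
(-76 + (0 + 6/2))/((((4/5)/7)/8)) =-5110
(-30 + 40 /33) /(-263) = 950 /8679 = 0.11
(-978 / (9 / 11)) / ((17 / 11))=-39446 / 51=-773.45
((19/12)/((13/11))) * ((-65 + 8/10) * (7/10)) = -156541/2600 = -60.21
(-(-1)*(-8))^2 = 64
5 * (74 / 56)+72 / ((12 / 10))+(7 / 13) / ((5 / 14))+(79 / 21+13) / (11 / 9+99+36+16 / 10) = 385114269 / 5643820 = 68.24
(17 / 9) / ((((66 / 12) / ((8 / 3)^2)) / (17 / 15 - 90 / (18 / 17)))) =-2737408 / 13365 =-204.82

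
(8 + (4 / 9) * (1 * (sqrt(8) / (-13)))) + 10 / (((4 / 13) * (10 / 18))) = 133 / 2 - 8 * sqrt(2) / 117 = 66.40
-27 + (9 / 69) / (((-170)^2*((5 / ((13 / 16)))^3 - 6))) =-8952236757609 / 331564324600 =-27.00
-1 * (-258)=258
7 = 7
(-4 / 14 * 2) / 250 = -2 / 875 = -0.00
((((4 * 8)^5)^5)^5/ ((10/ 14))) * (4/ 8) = 487321232961355080116091937864716175449411003887022697663182794575423067786571376122152552478356930518348635360949109667584547928613709502987192218598258961757872966316556620034486684352512/ 5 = 97464246592271016023218390000000000000000000000000000000000000000000000000000000000000000000000000000000000000000000000000000000000000000000000000000000000000000000000000000000000000000000.00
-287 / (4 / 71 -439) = 20377 / 31165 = 0.65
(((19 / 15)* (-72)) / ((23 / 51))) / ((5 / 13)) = -302328 / 575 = -525.79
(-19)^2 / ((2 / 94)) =16967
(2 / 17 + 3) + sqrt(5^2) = 138 / 17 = 8.12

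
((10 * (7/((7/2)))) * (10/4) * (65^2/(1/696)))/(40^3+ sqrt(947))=9409920000000/4095999053-147030000 * sqrt(947)/4095999053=2296.24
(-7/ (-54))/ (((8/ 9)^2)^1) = 21/ 128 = 0.16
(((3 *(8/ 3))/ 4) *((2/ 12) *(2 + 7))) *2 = 6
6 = 6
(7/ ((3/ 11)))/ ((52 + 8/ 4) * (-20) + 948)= -7/ 36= -0.19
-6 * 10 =-60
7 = 7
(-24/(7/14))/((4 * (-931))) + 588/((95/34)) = 979668/4655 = 210.45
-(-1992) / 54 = 332 / 9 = 36.89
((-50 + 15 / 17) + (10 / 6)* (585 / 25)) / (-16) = 43 / 68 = 0.63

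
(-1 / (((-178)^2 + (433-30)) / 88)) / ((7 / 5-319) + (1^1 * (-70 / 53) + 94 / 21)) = 11130 / 1276102907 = 0.00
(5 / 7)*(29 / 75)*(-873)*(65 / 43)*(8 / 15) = -292552 / 1505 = -194.39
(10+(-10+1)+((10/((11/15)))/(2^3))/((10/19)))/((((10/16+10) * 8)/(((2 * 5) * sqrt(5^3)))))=1865 * sqrt(5)/748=5.58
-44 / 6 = -22 / 3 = -7.33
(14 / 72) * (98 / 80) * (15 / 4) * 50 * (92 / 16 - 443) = -19528.22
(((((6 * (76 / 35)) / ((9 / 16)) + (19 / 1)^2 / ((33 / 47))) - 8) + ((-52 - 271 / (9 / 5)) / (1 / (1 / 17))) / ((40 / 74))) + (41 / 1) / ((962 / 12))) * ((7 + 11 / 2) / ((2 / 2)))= 287742870505 / 45333288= 6347.28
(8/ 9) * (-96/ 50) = -128/ 75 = -1.71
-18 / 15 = -6 / 5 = -1.20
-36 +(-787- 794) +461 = -1156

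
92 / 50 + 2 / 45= 424 / 225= 1.88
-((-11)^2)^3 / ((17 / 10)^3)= -1771561000 / 4913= -360586.40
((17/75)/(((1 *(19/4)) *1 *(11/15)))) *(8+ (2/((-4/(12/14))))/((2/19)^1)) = 34/133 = 0.26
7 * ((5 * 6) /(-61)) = -3.44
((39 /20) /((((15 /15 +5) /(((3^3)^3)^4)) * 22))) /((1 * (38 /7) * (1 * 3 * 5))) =4552870604008973337 /167200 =27230087344551.28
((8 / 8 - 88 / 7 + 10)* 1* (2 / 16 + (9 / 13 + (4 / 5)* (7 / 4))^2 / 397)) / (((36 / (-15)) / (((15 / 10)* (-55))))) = -220860453 / 30057664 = -7.35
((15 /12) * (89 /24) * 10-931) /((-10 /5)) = 42463 /96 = 442.32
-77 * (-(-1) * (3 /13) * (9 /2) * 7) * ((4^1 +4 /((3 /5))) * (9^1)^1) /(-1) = 698544 /13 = 53734.15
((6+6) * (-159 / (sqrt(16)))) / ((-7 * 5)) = 477 / 35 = 13.63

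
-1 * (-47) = 47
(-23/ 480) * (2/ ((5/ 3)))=-0.06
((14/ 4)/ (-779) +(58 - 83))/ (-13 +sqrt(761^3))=-29646277 * sqrt(761)/ 686627600896 - 506441/ 686627600896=-0.00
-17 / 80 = -0.21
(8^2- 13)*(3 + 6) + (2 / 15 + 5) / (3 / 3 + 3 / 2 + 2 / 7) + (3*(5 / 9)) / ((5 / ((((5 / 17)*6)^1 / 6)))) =4584056 / 9945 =460.94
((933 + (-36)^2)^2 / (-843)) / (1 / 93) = -154021671 / 281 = -548119.83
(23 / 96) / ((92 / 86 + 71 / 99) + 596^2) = 32637 / 48389187808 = 0.00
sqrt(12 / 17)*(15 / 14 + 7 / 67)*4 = 4412*sqrt(51) / 7973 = 3.95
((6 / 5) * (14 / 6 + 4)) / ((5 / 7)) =266 / 25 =10.64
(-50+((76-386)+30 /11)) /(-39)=1310 /143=9.16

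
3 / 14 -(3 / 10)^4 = 0.21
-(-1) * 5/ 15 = 1/ 3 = 0.33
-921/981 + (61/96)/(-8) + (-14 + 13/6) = -358611/27904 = -12.85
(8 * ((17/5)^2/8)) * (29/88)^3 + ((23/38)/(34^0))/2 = 231881599/323699200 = 0.72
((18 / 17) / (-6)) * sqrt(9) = -9 / 17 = -0.53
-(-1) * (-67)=-67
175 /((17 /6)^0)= 175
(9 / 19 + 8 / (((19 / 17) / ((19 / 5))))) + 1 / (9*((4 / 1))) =27.70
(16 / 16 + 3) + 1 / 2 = 9 / 2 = 4.50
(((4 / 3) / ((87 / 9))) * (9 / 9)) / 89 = 4 / 2581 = 0.00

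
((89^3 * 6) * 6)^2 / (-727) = -644087753085456 / 727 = -885952892827.31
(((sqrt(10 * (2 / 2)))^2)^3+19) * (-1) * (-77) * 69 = 5413947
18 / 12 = 3 / 2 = 1.50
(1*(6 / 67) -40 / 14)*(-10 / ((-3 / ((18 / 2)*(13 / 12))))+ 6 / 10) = -214819 / 2345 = -91.61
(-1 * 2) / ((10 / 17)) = -17 / 5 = -3.40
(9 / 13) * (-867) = -7803 / 13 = -600.23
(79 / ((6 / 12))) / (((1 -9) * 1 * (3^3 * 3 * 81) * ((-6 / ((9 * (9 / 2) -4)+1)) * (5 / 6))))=395 / 17496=0.02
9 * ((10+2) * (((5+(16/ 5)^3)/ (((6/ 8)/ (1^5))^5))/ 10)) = 9668608/ 5625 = 1718.86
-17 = -17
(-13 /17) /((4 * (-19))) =13 /1292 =0.01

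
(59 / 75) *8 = 472 / 75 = 6.29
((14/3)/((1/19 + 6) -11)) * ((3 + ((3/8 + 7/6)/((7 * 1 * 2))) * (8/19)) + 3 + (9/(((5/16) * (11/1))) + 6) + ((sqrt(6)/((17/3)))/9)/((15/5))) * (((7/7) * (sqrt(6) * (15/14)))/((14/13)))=-8367151 * sqrt(6)/607992 -1235/33558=-33.75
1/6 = 0.17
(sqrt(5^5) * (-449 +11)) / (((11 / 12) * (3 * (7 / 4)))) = -175200 * sqrt(5) / 77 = -5087.78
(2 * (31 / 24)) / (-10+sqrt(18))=-155 / 492 - 31 * sqrt(2) / 328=-0.45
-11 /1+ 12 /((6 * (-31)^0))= -9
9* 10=90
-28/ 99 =-0.28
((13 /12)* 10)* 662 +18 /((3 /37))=22181 /3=7393.67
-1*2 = -2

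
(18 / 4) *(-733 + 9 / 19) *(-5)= 313155 / 19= 16481.84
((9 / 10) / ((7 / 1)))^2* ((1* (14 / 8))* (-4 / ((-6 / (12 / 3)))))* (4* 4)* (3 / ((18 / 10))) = 72 / 35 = 2.06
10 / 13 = 0.77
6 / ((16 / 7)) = 2.62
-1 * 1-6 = -7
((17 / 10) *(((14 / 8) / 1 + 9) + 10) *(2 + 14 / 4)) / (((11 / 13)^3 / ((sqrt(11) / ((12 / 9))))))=9299901 *sqrt(11) / 38720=796.60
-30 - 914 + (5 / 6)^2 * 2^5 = -8296 / 9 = -921.78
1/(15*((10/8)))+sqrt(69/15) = 4/75+sqrt(115)/5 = 2.20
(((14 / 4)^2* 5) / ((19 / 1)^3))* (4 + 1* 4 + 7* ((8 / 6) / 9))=14945 / 185193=0.08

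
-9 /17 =-0.53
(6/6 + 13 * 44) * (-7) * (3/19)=-12033/19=-633.32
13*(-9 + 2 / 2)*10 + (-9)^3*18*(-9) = 117058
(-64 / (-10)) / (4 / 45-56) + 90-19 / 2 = 101125 / 1258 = 80.39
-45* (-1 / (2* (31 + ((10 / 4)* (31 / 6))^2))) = 3240 / 28489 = 0.11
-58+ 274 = 216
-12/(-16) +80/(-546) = 659/1092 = 0.60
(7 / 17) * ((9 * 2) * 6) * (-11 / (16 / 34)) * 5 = -10395 / 2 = -5197.50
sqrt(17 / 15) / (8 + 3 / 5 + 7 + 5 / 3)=sqrt(255) / 259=0.06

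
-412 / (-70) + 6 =416 / 35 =11.89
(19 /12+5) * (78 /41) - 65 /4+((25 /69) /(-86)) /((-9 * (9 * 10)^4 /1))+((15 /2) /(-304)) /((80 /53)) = -6536962646847361 /1746938116569600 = -3.74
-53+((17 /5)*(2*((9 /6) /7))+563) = 17901 /35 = 511.46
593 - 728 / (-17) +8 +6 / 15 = 54759 / 85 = 644.22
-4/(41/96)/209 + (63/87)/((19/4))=26748/248501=0.11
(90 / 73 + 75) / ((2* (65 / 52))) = 2226 / 73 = 30.49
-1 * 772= -772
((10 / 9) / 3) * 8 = 80 / 27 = 2.96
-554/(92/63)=-17451/46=-379.37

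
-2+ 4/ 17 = -30/ 17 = -1.76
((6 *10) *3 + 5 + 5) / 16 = 95 / 8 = 11.88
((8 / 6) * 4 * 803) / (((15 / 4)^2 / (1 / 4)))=51392 / 675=76.14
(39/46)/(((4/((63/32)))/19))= 46683/5888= 7.93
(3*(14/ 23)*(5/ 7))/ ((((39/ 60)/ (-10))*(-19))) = 1.06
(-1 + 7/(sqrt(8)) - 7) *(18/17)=-144/17 + 63 *sqrt(2)/34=-5.85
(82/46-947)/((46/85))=-923950/529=-1746.60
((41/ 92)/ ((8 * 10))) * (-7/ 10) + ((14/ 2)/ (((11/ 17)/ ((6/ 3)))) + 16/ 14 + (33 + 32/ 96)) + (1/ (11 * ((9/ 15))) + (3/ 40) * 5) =962888503/ 17001600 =56.64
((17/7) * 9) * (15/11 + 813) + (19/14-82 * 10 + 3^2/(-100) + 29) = 130976457/7700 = 17009.93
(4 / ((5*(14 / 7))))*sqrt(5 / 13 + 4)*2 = 4*sqrt(741) / 65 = 1.68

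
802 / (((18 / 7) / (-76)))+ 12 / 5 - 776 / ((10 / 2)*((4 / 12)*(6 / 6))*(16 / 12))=-1082266 / 45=-24050.36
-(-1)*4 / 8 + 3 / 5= 11 / 10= 1.10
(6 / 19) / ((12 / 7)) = 7 / 38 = 0.18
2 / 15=0.13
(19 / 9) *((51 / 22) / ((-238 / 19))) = -361 / 924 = -0.39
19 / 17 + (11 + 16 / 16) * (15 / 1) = 3079 / 17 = 181.12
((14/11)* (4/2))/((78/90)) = 420/143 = 2.94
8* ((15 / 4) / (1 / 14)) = 420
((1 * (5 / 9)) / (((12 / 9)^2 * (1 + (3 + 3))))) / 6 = 5 / 672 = 0.01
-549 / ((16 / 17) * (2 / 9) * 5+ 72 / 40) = -419985 / 2177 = -192.92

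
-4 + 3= -1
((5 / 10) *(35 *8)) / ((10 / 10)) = 140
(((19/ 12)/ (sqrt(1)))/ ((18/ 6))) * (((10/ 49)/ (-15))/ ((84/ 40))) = -95/ 27783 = -0.00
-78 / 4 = -39 / 2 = -19.50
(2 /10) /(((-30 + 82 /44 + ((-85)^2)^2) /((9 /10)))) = 11 /3190036475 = 0.00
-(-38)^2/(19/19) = -1444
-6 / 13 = -0.46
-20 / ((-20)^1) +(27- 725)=-697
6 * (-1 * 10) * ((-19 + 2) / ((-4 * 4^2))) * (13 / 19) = -3315 / 304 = -10.90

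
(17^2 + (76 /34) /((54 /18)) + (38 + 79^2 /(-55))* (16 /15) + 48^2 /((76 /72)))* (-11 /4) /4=-212467419 /129200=-1644.48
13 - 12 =1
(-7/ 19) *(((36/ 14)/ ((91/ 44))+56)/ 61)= -36464/ 105469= -0.35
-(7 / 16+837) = -13399 / 16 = -837.44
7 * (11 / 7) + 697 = 708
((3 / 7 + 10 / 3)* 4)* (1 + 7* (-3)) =-6320 / 21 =-300.95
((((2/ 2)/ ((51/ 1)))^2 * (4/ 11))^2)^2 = 256/ 670088476455241041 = 0.00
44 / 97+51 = 4991 / 97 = 51.45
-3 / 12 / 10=-1 / 40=-0.02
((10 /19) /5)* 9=18 /19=0.95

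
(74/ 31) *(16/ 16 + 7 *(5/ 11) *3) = 8584/ 341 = 25.17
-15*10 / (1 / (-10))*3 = 4500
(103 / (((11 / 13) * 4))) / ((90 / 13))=4.40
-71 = -71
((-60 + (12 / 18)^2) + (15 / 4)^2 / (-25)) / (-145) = 8657 / 20880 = 0.41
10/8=5/4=1.25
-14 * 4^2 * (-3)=672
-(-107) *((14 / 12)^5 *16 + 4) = 2006357 / 486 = 4128.31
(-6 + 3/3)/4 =-5/4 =-1.25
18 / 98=9 / 49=0.18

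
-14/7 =-2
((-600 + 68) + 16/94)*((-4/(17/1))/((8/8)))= 99984/799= 125.14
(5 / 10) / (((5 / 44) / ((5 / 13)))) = 1.69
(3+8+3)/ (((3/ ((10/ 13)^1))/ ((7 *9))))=2940/ 13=226.15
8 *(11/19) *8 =704/19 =37.05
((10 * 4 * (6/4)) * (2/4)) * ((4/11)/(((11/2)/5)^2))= 12000/1331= 9.02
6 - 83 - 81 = -158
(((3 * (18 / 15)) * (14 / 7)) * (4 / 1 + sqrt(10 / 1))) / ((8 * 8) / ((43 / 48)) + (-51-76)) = -6192 / 11945-1548 * sqrt(10) / 11945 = -0.93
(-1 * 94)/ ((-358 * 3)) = 47/ 537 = 0.09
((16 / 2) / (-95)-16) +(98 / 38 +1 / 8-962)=-741289 / 760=-975.38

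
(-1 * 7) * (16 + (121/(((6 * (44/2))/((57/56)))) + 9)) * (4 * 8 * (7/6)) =-40663/6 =-6777.17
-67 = -67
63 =63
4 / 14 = 2 / 7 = 0.29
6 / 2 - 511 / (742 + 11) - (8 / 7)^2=37460 / 36897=1.02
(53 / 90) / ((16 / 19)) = 1007 / 1440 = 0.70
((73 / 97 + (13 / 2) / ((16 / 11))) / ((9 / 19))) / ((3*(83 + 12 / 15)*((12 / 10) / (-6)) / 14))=-53888275 / 17557776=-3.07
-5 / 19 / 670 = -1 / 2546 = -0.00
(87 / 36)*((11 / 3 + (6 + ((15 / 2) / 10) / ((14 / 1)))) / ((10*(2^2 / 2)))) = 47357 / 40320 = 1.17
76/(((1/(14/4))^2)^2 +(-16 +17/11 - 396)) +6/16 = 16463129/86722712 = 0.19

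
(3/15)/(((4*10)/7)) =7/200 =0.04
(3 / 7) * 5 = 15 / 7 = 2.14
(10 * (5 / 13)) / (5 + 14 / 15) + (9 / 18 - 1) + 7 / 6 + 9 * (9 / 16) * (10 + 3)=3727987 / 55536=67.13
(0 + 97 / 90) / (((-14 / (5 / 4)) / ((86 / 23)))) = -4171 / 11592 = -0.36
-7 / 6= -1.17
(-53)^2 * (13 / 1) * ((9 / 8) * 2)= 328653 / 4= 82163.25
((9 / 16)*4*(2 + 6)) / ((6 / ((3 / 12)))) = 3 / 4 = 0.75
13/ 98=0.13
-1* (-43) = 43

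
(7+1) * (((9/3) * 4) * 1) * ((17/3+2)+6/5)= 4256/5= 851.20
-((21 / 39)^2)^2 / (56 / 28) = -2401 / 57122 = -0.04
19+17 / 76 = 1461 / 76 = 19.22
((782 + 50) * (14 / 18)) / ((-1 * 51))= -5824 / 459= -12.69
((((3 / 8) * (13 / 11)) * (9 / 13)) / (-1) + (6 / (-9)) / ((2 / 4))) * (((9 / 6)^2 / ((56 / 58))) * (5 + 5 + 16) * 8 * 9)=-4407507 / 616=-7155.04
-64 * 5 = -320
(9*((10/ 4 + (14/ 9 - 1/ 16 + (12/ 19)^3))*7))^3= 25280938846750013577899/ 1321728810102784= 19127175.45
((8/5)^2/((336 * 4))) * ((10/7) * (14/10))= 0.00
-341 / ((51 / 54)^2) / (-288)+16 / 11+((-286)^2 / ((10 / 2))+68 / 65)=27049394527 / 1653080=16363.03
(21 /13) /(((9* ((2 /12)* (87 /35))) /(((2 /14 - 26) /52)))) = -6335 /29406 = -0.22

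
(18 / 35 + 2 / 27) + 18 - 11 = 7171 / 945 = 7.59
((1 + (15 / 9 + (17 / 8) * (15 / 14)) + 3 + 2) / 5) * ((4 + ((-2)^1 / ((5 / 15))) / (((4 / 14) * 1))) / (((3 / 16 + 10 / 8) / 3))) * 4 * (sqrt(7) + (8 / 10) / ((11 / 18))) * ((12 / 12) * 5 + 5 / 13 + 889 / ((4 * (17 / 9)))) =-137336.99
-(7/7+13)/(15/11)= -154/15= -10.27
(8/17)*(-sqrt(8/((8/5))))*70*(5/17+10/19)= -148400*sqrt(5)/5491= -60.43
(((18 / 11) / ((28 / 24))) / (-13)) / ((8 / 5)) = -135 / 2002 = -0.07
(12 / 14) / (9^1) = 2 / 21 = 0.10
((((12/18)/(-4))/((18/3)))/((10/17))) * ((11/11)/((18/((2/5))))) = -17/16200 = -0.00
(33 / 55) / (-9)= -1 / 15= -0.07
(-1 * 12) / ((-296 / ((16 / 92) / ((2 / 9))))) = 27 / 851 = 0.03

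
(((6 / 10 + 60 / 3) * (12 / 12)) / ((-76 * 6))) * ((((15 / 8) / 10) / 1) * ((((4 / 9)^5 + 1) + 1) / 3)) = -0.01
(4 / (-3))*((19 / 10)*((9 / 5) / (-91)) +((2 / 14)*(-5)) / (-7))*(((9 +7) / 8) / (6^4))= -2053 / 15479100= -0.00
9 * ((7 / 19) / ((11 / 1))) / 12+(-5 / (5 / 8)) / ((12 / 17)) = -28361 / 2508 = -11.31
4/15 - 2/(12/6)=-0.73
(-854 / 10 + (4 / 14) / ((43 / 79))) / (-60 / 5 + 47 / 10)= 255474 / 21973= 11.63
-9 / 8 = -1.12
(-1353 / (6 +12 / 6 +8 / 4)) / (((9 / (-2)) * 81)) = 451 / 1215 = 0.37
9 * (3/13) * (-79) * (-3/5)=6399/65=98.45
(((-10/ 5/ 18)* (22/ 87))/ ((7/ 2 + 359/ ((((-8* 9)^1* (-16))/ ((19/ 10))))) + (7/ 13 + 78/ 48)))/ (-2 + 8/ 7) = 0.01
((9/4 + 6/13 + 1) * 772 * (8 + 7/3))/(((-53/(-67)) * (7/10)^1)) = 773661730/14469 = 53470.30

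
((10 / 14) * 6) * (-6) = -180 / 7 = -25.71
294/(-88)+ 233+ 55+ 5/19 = 238195/836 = 284.92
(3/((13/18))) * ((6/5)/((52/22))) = 1782/845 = 2.11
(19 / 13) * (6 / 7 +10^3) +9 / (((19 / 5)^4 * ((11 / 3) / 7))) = 190833794909 / 130451321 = 1462.87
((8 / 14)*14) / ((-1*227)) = -8 / 227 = -0.04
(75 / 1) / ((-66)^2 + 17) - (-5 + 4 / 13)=267728 / 56849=4.71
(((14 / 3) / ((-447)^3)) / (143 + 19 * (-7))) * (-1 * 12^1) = 28 / 446573115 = 0.00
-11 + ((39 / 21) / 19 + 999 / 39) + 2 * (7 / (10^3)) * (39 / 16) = 203984017 / 13832000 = 14.75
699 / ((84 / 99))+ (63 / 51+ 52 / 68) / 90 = 1038043 / 1260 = 823.84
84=84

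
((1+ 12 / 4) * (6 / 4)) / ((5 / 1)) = 6 / 5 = 1.20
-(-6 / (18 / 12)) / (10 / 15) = 6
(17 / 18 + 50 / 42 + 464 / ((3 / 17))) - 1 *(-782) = 430097 / 126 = 3413.47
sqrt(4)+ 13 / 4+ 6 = 45 / 4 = 11.25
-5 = -5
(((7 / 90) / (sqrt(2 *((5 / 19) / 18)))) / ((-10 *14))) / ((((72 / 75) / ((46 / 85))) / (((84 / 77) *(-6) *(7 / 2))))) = 161 *sqrt(95) / 37400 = 0.04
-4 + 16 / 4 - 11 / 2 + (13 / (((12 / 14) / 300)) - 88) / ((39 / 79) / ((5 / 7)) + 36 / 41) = 144244637 / 50826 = 2838.01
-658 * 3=-1974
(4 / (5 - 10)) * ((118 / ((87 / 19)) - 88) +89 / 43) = 900236 / 18705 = 48.13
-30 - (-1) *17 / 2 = -43 / 2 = -21.50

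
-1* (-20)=20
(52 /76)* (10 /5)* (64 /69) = 1664 /1311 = 1.27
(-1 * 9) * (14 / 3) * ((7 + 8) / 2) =-315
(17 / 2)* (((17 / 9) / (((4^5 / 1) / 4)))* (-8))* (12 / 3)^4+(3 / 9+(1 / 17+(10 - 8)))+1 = -19133 / 153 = -125.05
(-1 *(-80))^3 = 512000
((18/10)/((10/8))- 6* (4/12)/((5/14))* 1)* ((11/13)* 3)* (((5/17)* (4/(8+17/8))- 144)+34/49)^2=-8214245018682208/37938381075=-216515.43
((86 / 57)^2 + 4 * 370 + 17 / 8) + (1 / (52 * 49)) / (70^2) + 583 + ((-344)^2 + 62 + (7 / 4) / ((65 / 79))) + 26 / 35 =120468.27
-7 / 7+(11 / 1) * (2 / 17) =5 / 17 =0.29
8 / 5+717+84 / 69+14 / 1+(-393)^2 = 17846024 / 115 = 155182.82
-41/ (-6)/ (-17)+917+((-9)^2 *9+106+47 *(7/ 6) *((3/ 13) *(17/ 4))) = 9575719/ 5304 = 1805.38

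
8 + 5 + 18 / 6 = 16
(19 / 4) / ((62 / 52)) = 247 / 62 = 3.98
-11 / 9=-1.22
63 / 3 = 21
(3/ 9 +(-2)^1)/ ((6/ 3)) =-5/ 6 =-0.83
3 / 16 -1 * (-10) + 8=291 / 16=18.19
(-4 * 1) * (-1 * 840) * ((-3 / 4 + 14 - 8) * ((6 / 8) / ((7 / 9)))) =17010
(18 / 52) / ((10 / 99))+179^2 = 8331551 / 260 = 32044.43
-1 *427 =-427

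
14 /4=7 /2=3.50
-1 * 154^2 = -23716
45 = 45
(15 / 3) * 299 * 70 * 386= 40394900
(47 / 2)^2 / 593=2209 / 2372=0.93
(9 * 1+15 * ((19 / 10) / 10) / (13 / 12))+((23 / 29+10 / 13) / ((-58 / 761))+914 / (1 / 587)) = 536509.13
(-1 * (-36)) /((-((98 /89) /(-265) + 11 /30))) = -5094360 /51299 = -99.31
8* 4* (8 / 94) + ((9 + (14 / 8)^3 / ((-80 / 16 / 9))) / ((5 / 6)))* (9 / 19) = 1682917 / 714400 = 2.36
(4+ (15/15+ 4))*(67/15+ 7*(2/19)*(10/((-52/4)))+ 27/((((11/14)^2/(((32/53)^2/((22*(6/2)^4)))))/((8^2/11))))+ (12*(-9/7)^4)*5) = 184288001225773983/121949941828715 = 1511.18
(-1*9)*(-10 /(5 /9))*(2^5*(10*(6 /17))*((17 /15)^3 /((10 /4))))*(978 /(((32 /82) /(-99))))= -330406236864 /125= -2643249894.91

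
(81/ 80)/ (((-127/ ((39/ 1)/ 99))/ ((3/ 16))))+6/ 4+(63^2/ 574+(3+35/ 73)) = 63653556211/ 5351962880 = 11.89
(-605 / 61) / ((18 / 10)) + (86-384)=-166627 / 549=-303.51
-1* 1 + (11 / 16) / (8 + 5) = -197 / 208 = -0.95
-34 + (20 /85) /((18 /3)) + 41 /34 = -3341 /102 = -32.75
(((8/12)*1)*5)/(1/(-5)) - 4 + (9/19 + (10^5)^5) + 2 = 569999999999999999999998963/57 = 9999999999999999999999982.00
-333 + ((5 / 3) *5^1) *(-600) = -5333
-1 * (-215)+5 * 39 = 410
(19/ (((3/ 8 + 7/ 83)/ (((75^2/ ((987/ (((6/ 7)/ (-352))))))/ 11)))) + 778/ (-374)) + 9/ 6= -182746523/ 288973531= -0.63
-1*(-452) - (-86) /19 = 8674 /19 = 456.53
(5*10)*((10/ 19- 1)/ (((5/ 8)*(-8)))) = 90/ 19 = 4.74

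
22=22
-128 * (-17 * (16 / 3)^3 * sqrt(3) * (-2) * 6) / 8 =-4456448 * sqrt(3) / 9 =-857643.82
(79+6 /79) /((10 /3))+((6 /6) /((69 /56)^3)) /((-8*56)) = 6156277489 /259522110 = 23.72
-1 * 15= -15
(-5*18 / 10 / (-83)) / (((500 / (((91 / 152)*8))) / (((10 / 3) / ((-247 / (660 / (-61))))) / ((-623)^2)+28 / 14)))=0.00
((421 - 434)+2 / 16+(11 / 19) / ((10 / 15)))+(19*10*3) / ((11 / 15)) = 1279525 / 1672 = 765.27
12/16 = 0.75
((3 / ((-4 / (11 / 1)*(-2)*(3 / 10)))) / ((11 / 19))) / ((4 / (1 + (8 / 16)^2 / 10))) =779 / 128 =6.09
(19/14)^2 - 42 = -7871/196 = -40.16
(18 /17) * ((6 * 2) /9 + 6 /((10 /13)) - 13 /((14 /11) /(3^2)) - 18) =-106.72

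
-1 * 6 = -6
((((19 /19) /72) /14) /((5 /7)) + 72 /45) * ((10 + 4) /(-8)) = -8071 /2880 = -2.80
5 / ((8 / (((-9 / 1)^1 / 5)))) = -9 / 8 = -1.12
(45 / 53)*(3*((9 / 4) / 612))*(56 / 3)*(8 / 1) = 1260 / 901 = 1.40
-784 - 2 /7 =-5490 /7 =-784.29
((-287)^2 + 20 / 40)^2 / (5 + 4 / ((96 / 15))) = 6030875138 / 5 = 1206175027.60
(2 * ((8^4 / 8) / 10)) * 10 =1024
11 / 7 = 1.57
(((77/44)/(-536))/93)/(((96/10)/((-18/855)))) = 0.00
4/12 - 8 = -23/3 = -7.67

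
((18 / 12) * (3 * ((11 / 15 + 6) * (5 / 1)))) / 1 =303 / 2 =151.50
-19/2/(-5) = 19/10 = 1.90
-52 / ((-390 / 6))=4 / 5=0.80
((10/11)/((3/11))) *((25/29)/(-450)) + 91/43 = 71038/33669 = 2.11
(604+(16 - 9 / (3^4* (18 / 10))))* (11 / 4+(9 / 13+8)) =29877925 / 4212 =7093.52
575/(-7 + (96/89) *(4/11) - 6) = -562925/12343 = -45.61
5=5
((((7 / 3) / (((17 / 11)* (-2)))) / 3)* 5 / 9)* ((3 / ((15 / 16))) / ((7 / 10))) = -880 / 1377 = -0.64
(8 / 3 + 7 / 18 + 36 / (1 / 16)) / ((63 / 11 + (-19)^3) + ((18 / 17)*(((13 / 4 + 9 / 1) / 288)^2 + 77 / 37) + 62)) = -42198593536 / 494752341679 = -0.09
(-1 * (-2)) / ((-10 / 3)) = -3 / 5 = -0.60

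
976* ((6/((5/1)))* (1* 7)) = 8198.40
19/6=3.17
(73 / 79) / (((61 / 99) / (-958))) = -1436.70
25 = 25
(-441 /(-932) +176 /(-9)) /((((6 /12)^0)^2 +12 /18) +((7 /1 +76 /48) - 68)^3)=7683024 /84454162561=0.00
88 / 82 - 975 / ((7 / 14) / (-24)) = 1918844 / 41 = 46801.07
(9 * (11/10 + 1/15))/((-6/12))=-21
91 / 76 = 1.20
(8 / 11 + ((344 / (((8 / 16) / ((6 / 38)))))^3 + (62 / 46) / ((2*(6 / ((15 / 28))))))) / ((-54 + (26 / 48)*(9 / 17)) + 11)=-4235618249785267 / 141127203602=-30012.77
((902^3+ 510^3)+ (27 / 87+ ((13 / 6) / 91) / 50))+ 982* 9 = 866530646.31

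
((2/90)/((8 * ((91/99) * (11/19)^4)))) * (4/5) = 130321/6056050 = 0.02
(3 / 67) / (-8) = -3 / 536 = -0.01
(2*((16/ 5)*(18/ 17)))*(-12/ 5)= -6912/ 425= -16.26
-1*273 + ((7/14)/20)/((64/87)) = -698793/2560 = -272.97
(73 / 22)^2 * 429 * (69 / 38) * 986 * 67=473675737509 / 836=566597772.14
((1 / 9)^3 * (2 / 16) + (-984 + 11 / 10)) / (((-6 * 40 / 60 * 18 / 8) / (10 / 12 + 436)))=75121421939 / 1574640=47707.05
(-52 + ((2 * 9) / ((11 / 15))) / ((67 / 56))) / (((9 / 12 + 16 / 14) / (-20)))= 12994240 / 39061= 332.67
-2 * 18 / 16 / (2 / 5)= -5.62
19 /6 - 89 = -515 /6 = -85.83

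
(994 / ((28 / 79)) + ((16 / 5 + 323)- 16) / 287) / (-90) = -8052017 / 258300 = -31.17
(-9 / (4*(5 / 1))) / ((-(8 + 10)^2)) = 1 / 720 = 0.00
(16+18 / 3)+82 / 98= 1119 / 49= 22.84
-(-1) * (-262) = -262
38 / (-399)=-2 / 21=-0.10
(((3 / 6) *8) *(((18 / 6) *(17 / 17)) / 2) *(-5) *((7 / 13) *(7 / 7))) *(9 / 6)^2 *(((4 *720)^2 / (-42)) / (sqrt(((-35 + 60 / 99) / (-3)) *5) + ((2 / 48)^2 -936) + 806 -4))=-45632506208256000 / 849162173327 -51597803520000 *sqrt(2497) / 849162173327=-56774.61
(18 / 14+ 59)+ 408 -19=3145 / 7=449.29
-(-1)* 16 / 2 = 8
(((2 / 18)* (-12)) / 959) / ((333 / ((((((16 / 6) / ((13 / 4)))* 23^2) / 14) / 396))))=-8464 / 25892974107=-0.00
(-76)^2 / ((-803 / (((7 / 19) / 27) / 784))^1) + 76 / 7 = 235391 / 21681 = 10.86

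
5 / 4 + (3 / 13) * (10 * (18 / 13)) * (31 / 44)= 26035 / 7436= 3.50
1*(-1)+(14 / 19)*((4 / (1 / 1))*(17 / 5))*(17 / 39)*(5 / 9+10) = 15833 / 351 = 45.11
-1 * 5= -5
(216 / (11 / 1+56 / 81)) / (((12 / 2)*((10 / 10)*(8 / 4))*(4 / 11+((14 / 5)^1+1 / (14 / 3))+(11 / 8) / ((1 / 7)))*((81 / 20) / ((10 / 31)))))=11088000 / 1175718493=0.01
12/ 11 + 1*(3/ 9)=47/ 33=1.42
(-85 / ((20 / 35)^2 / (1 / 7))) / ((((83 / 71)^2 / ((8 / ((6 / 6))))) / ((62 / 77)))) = -175.29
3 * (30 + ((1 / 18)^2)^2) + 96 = 6508513 / 34992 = 186.00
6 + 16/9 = 7.78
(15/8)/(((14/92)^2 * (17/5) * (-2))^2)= 75.62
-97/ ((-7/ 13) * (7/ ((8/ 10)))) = 20.59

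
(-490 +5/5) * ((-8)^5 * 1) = 16023552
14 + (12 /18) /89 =14.01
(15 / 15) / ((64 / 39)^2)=1521 / 4096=0.37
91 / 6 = 15.17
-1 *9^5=-59049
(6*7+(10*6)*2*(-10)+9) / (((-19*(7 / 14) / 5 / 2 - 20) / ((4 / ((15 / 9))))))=55152 / 419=131.63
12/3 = 4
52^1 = 52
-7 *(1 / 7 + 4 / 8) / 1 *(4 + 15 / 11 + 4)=-927 / 22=-42.14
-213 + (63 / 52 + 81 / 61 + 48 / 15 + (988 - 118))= 10511047 / 15860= 662.74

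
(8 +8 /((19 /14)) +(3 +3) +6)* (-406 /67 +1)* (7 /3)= -389172 /1273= -305.71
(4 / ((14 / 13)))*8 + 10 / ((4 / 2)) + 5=278 / 7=39.71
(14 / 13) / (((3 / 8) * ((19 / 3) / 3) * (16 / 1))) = 21 / 247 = 0.09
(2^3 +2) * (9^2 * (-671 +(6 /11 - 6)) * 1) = -6027210 /11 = -547928.18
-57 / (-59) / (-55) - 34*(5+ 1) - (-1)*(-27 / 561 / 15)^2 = -10523077584 / 51579275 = -204.02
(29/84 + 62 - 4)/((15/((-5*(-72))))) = 9802/7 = 1400.29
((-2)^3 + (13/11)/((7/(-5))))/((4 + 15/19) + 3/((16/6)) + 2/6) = -310536/219373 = -1.42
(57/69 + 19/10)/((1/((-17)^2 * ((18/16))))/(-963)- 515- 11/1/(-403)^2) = -255061125900009/48184999240119100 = -0.01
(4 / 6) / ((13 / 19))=38 / 39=0.97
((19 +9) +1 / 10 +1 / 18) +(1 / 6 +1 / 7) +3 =19823 / 630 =31.47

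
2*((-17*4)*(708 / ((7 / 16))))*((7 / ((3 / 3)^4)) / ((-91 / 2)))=33859.52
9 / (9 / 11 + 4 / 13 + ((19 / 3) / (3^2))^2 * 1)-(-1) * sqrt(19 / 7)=sqrt(133) / 7 + 938223 / 168992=7.20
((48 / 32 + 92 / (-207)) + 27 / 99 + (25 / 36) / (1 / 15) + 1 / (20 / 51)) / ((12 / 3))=1769 / 495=3.57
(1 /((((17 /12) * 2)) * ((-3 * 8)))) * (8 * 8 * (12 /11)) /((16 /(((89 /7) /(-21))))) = 356 /9163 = 0.04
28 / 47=0.60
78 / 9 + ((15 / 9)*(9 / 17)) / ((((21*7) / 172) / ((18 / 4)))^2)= 4056622 / 122451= 33.13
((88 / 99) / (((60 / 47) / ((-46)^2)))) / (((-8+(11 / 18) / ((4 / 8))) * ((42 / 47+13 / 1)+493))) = -1168561 / 2724870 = -0.43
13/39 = 0.33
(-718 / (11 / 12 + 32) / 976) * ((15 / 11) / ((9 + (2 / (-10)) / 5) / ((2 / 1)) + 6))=-0.00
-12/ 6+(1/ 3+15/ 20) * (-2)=-25/ 6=-4.17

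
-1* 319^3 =-32461759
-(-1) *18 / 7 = 18 / 7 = 2.57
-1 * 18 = -18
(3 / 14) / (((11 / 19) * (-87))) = -19 / 4466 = -0.00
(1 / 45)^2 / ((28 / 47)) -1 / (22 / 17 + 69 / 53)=-50976767 / 132621300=-0.38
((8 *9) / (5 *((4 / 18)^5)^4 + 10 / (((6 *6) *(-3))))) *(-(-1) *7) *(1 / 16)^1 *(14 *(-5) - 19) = 68168030228932199787207 / 2251419529444501055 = 30277.80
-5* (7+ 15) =-110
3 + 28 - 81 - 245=-295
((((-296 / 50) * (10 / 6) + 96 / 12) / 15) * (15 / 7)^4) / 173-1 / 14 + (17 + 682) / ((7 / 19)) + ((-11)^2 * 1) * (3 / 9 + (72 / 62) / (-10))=106147809443 / 55185270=1923.48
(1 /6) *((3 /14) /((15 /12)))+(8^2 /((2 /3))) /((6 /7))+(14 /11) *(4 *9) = 60771 /385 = 157.85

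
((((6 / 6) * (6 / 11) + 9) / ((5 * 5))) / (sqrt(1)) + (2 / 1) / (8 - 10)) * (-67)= 2278 / 55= 41.42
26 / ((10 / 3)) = 39 / 5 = 7.80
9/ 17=0.53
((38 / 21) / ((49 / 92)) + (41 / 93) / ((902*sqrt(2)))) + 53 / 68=sqrt(2) / 4092 + 292265 / 69972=4.18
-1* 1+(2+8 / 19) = 27 / 19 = 1.42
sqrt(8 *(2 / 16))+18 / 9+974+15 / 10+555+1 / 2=1534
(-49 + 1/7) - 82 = -916/7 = -130.86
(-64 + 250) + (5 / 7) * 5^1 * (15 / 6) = 2729 / 14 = 194.93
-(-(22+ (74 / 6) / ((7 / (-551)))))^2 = -900239.51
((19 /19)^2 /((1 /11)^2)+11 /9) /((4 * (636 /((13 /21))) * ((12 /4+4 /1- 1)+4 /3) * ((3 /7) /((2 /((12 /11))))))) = 0.02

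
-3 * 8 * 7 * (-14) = 2352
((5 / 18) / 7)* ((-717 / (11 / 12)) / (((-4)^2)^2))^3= -1.13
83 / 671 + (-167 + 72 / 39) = -1439558 / 8723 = -165.03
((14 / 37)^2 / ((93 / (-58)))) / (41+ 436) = -11368 / 60730209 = -0.00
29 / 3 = 9.67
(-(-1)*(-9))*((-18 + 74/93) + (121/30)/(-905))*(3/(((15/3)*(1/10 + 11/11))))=130353759/1543025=84.48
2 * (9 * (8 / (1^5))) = 144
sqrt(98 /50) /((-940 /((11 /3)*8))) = -154 /3525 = -0.04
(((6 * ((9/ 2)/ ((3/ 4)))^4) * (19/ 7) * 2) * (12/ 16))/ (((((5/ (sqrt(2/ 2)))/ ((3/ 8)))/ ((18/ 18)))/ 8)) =664848/ 35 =18995.66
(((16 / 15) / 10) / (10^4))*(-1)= -1 / 93750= -0.00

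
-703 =-703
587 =587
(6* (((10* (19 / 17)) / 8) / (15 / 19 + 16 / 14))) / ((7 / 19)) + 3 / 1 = 129099 / 8738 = 14.77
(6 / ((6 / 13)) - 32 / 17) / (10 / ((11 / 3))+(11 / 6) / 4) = 3.49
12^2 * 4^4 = 36864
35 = 35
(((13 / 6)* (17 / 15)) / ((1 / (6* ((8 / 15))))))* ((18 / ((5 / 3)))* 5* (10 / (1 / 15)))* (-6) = -381888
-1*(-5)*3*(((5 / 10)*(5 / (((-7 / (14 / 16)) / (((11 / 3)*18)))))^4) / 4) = 11118009375 / 2048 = 5428715.52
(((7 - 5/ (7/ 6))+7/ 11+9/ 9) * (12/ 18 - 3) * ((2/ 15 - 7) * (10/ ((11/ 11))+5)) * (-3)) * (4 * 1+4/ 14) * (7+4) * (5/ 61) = -5175750/ 427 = -12121.19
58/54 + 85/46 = 3629/1242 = 2.92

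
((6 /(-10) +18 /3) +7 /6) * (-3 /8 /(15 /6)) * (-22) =2167 /100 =21.67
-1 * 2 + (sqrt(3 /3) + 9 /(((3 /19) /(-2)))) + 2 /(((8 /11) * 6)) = -2749 /24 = -114.54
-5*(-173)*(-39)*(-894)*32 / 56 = 120636360 / 7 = 17233765.71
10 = 10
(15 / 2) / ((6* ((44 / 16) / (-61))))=-305 / 11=-27.73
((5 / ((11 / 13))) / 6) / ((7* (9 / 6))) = 65 / 693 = 0.09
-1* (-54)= 54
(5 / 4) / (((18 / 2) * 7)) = 0.02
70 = 70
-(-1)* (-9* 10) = -90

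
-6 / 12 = -1 / 2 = -0.50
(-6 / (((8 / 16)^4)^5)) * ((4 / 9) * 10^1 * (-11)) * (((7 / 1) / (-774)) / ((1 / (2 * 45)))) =-32296140800 / 129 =-250357680.62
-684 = -684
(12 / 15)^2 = 16 / 25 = 0.64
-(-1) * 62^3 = 238328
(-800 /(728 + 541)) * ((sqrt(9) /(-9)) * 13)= 2.73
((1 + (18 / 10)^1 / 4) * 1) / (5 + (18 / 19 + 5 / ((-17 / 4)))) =9367 / 30820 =0.30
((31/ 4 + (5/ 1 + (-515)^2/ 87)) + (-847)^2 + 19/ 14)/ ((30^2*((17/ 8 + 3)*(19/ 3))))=1755068989/ 71161650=24.66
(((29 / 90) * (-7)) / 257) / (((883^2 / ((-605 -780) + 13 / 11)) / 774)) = 132872838 / 11020904015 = 0.01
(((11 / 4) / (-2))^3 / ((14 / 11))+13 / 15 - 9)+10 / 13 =-13148243 / 1397760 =-9.41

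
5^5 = 3125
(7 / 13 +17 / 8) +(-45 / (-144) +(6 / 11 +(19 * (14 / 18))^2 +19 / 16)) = 20672563 / 92664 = 223.09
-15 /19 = -0.79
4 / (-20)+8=39 / 5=7.80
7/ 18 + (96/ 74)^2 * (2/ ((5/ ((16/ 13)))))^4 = 0.49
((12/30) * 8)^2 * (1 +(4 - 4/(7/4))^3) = 530176/8575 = 61.83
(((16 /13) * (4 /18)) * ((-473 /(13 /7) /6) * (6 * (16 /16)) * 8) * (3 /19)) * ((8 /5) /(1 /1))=-6780928 /48165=-140.79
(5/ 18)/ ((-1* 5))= -1/ 18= -0.06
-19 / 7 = -2.71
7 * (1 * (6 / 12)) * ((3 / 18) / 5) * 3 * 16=28 / 5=5.60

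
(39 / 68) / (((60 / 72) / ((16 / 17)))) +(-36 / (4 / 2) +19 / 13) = -298507 / 18785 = -15.89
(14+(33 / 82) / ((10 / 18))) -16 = -523 / 410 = -1.28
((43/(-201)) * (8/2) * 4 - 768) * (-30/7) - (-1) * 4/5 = 7754676/2345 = 3306.90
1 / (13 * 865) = 1 / 11245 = 0.00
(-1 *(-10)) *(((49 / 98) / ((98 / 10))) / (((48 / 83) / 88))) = 77.64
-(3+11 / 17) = -62 / 17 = -3.65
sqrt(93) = 9.64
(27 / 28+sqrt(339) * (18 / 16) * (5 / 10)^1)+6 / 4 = 69 / 28+9 * sqrt(339) / 16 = 12.82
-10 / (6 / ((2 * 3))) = -10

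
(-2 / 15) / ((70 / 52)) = -52 / 525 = -0.10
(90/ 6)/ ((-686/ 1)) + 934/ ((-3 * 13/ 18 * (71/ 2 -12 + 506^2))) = -107551893/ 4567077242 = -0.02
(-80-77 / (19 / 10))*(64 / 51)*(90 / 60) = -73280 / 323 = -226.87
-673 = -673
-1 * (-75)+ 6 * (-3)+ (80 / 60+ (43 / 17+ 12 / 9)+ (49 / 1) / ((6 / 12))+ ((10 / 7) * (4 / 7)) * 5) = 164.28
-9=-9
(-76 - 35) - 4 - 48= -163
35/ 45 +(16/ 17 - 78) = -76.28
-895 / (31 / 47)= -42065 / 31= -1356.94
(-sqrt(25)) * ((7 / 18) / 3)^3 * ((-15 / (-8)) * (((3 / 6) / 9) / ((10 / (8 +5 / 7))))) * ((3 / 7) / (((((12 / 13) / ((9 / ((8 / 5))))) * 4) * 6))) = -0.00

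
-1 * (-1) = 1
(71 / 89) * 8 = 568 / 89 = 6.38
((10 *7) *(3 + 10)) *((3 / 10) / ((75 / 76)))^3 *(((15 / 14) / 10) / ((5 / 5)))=1070004 / 390625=2.74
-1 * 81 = -81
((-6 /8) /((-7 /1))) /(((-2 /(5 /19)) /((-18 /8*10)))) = 675 /2128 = 0.32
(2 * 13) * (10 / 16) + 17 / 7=18.68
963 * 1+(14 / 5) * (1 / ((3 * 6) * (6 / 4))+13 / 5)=655009 / 675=970.38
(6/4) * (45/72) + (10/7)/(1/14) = 335/16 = 20.94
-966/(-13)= 74.31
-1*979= -979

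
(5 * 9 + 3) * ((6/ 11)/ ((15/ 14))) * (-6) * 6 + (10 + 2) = -47724/ 55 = -867.71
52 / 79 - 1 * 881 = -69547 / 79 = -880.34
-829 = -829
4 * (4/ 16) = 1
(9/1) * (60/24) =45/2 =22.50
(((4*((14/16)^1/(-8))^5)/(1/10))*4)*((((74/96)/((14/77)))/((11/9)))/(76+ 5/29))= -270508665/2371895689216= -0.00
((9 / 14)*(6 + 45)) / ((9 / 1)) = 3.64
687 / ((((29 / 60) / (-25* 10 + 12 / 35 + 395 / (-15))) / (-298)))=23731019016 / 203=116901571.51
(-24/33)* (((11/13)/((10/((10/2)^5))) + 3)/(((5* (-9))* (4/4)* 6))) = 13906/19305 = 0.72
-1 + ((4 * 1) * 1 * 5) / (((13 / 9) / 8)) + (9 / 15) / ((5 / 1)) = 35714 / 325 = 109.89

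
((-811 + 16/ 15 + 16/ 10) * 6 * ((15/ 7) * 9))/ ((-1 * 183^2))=72750/ 26047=2.79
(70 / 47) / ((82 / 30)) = 1050 / 1927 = 0.54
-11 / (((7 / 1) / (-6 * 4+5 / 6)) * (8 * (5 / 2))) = 1529 / 840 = 1.82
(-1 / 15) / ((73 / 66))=-22 / 365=-0.06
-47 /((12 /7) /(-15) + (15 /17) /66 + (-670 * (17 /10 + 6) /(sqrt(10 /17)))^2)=-307615 /296134923386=-0.00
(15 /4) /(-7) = -15 /28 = -0.54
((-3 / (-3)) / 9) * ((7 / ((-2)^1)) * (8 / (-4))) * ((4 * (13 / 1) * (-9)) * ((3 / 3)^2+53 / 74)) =-23114 / 37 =-624.70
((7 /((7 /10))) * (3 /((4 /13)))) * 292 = 28470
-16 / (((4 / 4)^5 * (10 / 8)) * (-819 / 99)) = 704 / 455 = 1.55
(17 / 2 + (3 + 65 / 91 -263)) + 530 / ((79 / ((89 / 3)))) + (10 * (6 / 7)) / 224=-4804801 / 92904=-51.72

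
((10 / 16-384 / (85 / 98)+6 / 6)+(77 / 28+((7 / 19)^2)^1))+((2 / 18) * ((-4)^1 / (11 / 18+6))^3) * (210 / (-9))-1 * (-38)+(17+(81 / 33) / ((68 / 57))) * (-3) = -456.82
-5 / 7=-0.71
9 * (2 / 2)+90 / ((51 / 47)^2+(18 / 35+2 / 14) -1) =2513031 / 21509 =116.84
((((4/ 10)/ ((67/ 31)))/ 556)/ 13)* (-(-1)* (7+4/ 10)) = 1147/ 6053450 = 0.00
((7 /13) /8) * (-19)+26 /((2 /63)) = 85043 /104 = 817.72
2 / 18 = 1 / 9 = 0.11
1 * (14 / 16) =7 / 8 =0.88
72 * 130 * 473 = 4427280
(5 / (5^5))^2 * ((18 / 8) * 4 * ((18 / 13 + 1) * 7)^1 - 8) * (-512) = -946688 / 5078125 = -0.19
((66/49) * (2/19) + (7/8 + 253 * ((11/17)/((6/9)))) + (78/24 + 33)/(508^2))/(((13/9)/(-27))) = -978909739325937/212387704256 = -4609.07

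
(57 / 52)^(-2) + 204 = 665500 / 3249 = 204.83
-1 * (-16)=16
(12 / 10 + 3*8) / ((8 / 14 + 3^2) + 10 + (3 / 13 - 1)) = 11466 / 8555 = 1.34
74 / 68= 37 / 34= 1.09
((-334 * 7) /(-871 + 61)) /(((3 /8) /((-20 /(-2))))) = 18704 /243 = 76.97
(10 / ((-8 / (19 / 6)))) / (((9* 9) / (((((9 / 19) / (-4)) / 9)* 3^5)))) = 5 / 32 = 0.16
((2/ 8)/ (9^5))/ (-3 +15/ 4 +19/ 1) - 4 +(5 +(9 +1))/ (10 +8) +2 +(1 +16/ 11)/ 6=-38873914/ 51313581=-0.76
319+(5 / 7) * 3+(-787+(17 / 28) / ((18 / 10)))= -117311 / 252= -465.52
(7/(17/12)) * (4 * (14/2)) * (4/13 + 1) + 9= 2469/13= 189.92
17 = 17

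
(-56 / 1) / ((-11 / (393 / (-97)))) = -20.63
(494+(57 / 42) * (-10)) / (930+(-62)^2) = 0.10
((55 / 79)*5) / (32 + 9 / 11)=3025 / 28519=0.11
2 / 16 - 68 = -543 / 8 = -67.88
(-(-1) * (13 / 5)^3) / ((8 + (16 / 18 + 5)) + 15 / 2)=39546 / 48125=0.82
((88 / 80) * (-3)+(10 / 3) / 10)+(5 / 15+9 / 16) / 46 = -32537 / 11040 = -2.95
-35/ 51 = -0.69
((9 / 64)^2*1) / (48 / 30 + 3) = 405 / 94208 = 0.00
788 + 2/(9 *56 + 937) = 788.00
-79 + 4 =-75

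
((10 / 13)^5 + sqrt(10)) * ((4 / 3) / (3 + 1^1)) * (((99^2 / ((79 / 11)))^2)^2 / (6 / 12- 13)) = -90066033807461187894 * sqrt(10) / 973752025- 360264135229844751576000 / 14461892424733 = -317402377842.97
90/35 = 18/7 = 2.57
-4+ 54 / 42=-19 / 7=-2.71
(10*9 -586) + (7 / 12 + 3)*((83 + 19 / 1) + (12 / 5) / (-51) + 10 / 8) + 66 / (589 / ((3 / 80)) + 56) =-3043195103 / 24116880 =-126.19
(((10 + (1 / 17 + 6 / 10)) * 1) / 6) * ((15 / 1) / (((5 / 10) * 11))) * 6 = 5436 / 187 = 29.07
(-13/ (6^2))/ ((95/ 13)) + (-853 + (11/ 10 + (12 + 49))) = -2705047/ 3420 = -790.95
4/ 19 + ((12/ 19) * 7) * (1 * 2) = 172/ 19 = 9.05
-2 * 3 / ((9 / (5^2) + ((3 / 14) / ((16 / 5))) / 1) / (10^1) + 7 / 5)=-4.16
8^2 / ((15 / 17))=1088 / 15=72.53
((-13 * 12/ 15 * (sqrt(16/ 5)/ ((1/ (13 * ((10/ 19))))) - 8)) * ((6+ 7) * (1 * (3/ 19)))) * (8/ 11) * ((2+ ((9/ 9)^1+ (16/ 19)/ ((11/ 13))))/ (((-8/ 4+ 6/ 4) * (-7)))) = 43350528/ 305767 - 563556864 * sqrt(5)/ 5809573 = -75.13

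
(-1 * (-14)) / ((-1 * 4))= -7 / 2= -3.50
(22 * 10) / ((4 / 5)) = 275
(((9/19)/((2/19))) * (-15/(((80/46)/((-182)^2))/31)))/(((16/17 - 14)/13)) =11743758117/296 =39674858.50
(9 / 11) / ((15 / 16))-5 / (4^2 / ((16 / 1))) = -227 / 55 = -4.13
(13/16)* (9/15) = 39/80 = 0.49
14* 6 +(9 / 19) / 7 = 11181 / 133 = 84.07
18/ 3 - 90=-84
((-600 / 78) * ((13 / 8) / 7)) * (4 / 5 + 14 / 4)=-215 / 28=-7.68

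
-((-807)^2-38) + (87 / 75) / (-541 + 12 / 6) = -8775068254 / 13475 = -651211.00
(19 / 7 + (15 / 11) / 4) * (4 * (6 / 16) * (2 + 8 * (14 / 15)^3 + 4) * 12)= 19856041 / 28875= 687.66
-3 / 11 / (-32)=3 / 352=0.01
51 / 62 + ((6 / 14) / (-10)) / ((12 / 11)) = 6799 / 8680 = 0.78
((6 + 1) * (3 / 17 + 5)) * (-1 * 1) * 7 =-253.65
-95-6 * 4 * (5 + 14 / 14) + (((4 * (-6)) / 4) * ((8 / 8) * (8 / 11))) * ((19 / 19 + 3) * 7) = -3973 / 11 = -361.18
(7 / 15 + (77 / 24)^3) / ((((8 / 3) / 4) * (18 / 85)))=237.23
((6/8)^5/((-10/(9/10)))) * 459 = -1003833/102400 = -9.80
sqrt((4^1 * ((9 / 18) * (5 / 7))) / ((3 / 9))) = 2.07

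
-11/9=-1.22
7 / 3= 2.33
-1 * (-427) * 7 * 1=2989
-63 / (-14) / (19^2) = 9 / 722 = 0.01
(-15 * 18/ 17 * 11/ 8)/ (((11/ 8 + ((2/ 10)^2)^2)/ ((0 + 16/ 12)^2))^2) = -88000000000/ 2416160139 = -36.42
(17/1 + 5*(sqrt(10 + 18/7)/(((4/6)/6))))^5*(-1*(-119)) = 46929345494881/7 + 54132453626850*sqrt(154)/49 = 20413704114900.20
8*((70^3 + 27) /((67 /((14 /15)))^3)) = 7530128704 /1015075125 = 7.42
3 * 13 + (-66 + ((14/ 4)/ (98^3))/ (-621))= -4508847505/ 166994352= -27.00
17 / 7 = 2.43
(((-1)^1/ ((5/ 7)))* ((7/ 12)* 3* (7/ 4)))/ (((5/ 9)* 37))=-3087/ 14800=-0.21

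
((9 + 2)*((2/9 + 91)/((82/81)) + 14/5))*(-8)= -1676092/205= -8176.06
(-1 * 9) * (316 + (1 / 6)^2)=-2844.25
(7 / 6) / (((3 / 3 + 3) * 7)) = 1 / 24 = 0.04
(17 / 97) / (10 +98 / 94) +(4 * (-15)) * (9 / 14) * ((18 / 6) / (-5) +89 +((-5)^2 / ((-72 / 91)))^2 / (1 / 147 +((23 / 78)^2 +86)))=-11163302153800201 / 2894303243496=-3856.99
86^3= 636056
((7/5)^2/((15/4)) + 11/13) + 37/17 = 293816/82875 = 3.55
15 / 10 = 3 / 2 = 1.50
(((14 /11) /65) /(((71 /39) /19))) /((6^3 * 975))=133 /137065500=0.00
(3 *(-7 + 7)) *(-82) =0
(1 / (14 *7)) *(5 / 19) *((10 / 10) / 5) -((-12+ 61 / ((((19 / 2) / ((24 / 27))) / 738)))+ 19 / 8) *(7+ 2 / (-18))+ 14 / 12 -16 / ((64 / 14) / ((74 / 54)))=-2911344599 / 100548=-28954.77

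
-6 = -6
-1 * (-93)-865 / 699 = 64142 / 699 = 91.76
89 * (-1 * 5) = -445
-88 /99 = -8 /9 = -0.89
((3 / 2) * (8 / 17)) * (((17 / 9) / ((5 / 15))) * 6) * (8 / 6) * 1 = 32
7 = 7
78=78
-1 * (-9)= 9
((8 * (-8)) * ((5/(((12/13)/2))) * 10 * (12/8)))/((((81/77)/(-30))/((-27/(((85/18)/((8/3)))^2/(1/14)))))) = -52715520/289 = -182406.64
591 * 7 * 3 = 12411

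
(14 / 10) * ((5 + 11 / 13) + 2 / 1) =714 / 65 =10.98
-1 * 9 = -9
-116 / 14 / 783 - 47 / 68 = -0.70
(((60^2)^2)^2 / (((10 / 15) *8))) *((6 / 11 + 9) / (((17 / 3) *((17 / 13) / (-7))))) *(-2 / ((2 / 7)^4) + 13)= 259199541783000000000 / 3179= 81534929783894306.39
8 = 8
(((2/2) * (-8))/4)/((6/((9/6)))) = -1/2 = -0.50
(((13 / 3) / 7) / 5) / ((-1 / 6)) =-26 / 35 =-0.74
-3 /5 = -0.60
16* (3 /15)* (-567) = -1814.40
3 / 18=1 / 6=0.17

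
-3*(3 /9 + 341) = -1024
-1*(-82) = 82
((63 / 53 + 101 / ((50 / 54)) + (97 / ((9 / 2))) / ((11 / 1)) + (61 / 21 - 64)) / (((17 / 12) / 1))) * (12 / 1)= 751226128 / 1734425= 433.13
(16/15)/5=16/75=0.21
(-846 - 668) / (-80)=757 / 40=18.92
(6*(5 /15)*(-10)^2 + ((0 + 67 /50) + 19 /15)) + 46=37291 /150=248.61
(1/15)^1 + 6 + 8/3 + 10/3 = 181/15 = 12.07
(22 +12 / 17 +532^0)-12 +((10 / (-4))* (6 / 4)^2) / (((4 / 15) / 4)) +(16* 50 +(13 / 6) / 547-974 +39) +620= 92023241 / 223176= 412.33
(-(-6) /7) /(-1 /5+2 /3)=90 /49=1.84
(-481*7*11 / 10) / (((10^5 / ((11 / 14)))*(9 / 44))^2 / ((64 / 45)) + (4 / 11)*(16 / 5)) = -542258717 / 69767578295368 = -0.00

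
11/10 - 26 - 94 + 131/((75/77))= 2339/150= 15.59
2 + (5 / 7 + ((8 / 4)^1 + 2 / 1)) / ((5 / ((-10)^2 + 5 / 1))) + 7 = 108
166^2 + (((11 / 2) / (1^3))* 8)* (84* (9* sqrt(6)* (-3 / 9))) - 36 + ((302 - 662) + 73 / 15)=407473 / 15 - 11088* sqrt(6)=4.92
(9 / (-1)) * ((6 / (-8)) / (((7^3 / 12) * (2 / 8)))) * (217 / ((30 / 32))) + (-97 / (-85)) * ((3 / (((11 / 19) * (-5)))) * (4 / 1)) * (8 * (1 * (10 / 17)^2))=2721585984 / 13240535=205.55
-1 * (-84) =84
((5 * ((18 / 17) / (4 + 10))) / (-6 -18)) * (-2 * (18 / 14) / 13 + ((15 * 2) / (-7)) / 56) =10485 / 2425696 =0.00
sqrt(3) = 1.73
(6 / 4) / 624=1 / 416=0.00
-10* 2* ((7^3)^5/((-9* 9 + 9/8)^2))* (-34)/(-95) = -41322775382543872/7758099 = -5326404752.32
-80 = -80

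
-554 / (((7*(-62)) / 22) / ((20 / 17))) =121880 / 3689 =33.04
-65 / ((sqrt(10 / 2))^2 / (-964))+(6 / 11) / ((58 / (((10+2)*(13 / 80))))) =79954277 / 6380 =12532.02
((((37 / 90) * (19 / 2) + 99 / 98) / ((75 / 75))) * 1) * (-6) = -43357 / 1470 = -29.49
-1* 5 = -5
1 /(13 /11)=11 /13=0.85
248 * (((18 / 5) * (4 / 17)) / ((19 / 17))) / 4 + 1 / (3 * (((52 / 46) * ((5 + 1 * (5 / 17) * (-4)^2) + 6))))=93004409 / 1978470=47.01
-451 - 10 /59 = -451.17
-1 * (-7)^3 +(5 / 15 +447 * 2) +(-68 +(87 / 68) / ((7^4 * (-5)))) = 2863720459 / 2449020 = 1169.33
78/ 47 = 1.66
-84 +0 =-84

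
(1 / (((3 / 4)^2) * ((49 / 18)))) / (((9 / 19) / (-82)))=-49856 / 441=-113.05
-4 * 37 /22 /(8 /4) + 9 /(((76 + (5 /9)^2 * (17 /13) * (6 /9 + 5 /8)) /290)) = 654006781 /21272317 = 30.74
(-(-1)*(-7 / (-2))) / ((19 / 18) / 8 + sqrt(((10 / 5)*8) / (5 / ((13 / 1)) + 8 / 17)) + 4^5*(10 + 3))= 6762989016 / 25722797890015 -32256*sqrt(4641) / 25722797890015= 0.00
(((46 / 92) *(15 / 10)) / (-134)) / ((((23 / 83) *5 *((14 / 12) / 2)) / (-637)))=67977 / 15410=4.41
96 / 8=12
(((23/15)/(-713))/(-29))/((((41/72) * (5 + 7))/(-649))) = -1298/184295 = -0.01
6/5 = 1.20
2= 2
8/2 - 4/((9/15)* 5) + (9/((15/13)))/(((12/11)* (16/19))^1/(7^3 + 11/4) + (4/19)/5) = 1271705/7188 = 176.92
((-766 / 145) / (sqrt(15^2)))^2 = 586756 / 4730625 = 0.12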